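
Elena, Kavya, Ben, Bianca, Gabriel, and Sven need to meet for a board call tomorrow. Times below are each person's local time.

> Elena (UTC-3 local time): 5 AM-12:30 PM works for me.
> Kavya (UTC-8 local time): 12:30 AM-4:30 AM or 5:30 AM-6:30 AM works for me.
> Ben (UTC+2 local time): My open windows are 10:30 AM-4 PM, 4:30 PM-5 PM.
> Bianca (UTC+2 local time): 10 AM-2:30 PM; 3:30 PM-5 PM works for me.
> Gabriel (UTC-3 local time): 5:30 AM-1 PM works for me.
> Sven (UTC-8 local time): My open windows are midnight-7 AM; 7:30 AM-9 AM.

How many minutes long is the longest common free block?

Elena in UTC: 08:00-15:30 (add 3h to convert from UTC-3).
Kavya in UTC: 08:30-12:30, 13:30-14:30 (add 8h to convert from UTC-8).
Ben in UTC: 08:30-14:00, 14:30-15:00 (subtract 2h to convert from UTC+2).
Bianca in UTC: 08:00-12:30, 13:30-15:00 (subtract 2h to convert from UTC+2).
Gabriel in UTC: 08:30-16:00 (add 3h to convert from UTC-3).
Sven in UTC: 08:00-15:00, 15:30-17:00 (add 8h to convert from UTC-8).
Elena ∩ Kavya: 08:30-12:30, 13:30-14:30.
Elena ∩ Kavya ∩ Ben: 08:30-12:30, 13:30-14:00.
Elena ∩ Kavya ∩ Ben ∩ Bianca: 08:30-12:30, 13:30-14:00.
Elena ∩ Kavya ∩ Ben ∩ Bianca ∩ Gabriel: 08:30-12:30, 13:30-14:00.
Elena ∩ Kavya ∩ Ben ∩ Bianca ∩ Gabriel ∩ Sven: 08:30-12:30, 13:30-14:00.
The longest is 08:30-12:30 at 240 minutes.

240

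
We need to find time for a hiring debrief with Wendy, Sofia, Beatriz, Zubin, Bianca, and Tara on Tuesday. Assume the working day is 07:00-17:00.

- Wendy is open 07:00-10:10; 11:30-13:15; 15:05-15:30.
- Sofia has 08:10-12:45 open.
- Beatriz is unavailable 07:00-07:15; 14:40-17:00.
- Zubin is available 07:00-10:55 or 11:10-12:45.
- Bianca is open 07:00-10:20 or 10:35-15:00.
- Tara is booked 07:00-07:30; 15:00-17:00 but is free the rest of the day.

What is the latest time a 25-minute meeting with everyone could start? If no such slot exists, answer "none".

Wendy free: 07:00-10:10, 11:30-13:15, 15:05-15:30.
Sofia free: 08:10-12:45.
Beatriz free: 07:15-14:40 (invert busy blocks within the working day).
Zubin free: 07:00-10:55, 11:10-12:45.
Bianca free: 07:00-10:20, 10:35-15:00.
Tara free: 07:30-15:00 (invert busy blocks within the working day).
Wendy ∩ Sofia: 08:10-10:10, 11:30-12:45.
Wendy ∩ Sofia ∩ Beatriz: 08:10-10:10, 11:30-12:45.
Wendy ∩ Sofia ∩ Beatriz ∩ Zubin: 08:10-10:10, 11:30-12:45.
Wendy ∩ Sofia ∩ Beatriz ∩ Zubin ∩ Bianca: 08:10-10:10, 11:30-12:45.
Wendy ∩ Sofia ∩ Beatriz ∩ Zubin ∩ Bianca ∩ Tara: 08:10-10:10, 11:30-12:45.
So the common availability across everyone is 08:10-10:10, 11:30-12:45.
The last common window of at least 25 minutes is 11:30-12:45; a 25-minute meeting can start as late as 12:20 and still end by 12:45.

12:20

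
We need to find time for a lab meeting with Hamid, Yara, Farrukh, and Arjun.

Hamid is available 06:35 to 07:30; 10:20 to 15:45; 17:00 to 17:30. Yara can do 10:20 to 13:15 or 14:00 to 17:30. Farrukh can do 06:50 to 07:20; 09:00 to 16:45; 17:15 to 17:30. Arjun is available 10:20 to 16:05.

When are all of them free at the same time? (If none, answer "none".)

Hamid ∩ Yara: 10:20-13:15, 14:00-15:45, 17:00-17:30.
Hamid ∩ Yara ∩ Farrukh: 10:20-13:15, 14:00-15:45, 17:15-17:30.
Hamid ∩ Yara ∩ Farrukh ∩ Arjun: 10:20-13:15, 14:00-15:45.
Those are the intersection windows.

10:20-13:15, 14:00-15:45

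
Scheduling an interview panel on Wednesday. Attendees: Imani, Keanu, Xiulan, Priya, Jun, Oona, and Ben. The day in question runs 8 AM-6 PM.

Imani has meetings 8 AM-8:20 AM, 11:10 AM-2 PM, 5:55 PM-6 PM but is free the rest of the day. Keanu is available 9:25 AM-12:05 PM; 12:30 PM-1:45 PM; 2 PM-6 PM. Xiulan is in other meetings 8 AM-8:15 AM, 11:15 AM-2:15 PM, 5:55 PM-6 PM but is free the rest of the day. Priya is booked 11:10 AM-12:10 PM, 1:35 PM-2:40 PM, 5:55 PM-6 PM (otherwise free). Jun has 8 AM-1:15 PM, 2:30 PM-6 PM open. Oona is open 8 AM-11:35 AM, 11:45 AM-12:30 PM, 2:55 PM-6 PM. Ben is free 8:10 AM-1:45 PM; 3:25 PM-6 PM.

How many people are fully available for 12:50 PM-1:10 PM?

Imani free: 08:20-11:10, 14:00-17:55 (invert busy blocks within the working day).
Keanu free: 09:25-12:05, 12:30-13:45, 14:00-18:00.
Xiulan free: 08:15-11:15, 14:15-17:55 (invert busy blocks within the working day).
Priya free: 08:00-11:10, 12:10-13:35, 14:40-17:55 (invert busy blocks within the working day).
Jun free: 08:00-13:15, 14:30-18:00.
Oona free: 08:00-11:35, 11:45-12:30, 14:55-18:00.
Ben free: 08:10-13:45, 15:25-18:00.
Keanu, Priya, Jun, and Ben can make the full 12:50-13:10 slot — that's 4.

4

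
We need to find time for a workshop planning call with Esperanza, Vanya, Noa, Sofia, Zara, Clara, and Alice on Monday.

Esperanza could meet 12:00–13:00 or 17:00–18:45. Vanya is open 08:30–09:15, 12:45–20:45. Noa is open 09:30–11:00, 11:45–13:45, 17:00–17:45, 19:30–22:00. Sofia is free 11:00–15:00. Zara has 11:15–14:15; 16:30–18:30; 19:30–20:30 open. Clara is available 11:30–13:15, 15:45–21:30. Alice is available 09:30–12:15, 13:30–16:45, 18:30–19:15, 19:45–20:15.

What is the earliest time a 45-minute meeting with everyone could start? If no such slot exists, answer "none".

none

Esperanza ∩ Vanya: 12:45-13:00, 17:00-18:45.
Esperanza ∩ Vanya ∩ Noa: 12:45-13:00, 17:00-17:45.
Esperanza ∩ Vanya ∩ Noa ∩ Sofia: 12:45-13:00.
Esperanza ∩ Vanya ∩ Noa ∩ Sofia ∩ Zara: 12:45-13:00.
Esperanza ∩ Vanya ∩ Noa ∩ Sofia ∩ Zara ∩ Clara: 12:45-13:00.
Esperanza ∩ Vanya ∩ Noa ∩ Sofia ∩ Zara ∩ Clara ∩ Alice: ∅.
There is no time when everyone is free.
No common window is at least 45 minutes long.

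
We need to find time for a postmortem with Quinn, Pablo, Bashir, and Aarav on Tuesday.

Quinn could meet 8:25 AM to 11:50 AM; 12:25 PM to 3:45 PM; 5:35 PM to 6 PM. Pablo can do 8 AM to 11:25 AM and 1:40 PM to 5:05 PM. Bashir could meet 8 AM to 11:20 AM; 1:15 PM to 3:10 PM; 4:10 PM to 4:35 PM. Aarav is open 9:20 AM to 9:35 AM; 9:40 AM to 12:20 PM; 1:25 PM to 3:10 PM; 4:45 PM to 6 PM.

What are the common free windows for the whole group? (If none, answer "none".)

09:20-09:35, 09:40-11:20, 13:40-15:10

Quinn ∩ Pablo: 08:25-11:25, 13:40-15:45.
Quinn ∩ Pablo ∩ Bashir: 08:25-11:20, 13:40-15:10.
Quinn ∩ Pablo ∩ Bashir ∩ Aarav: 09:20-09:35, 09:40-11:20, 13:40-15:10.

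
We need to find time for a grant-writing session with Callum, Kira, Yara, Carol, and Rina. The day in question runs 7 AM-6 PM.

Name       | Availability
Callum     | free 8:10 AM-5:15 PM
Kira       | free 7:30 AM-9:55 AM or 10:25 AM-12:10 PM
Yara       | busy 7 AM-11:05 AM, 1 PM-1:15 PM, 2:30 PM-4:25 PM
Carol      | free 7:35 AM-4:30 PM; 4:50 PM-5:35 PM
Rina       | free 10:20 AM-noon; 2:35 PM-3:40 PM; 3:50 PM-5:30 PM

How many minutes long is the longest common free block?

55

Callum free: 08:10-17:15.
Kira free: 07:30-09:55, 10:25-12:10.
Yara free: 11:05-13:00, 13:15-14:30, 16:25-18:00 (invert busy blocks within the working day).
Carol free: 07:35-16:30, 16:50-17:35.
Rina free: 10:20-12:00, 14:35-15:40, 15:50-17:30.
Callum ∩ Kira: 08:10-09:55, 10:25-12:10.
Callum ∩ Kira ∩ Yara: 11:05-12:10.
Callum ∩ Kira ∩ Yara ∩ Carol: 11:05-12:10.
Callum ∩ Kira ∩ Yara ∩ Carol ∩ Rina: 11:05-12:00.
The longest is 11:05-12:00 at 55 minutes.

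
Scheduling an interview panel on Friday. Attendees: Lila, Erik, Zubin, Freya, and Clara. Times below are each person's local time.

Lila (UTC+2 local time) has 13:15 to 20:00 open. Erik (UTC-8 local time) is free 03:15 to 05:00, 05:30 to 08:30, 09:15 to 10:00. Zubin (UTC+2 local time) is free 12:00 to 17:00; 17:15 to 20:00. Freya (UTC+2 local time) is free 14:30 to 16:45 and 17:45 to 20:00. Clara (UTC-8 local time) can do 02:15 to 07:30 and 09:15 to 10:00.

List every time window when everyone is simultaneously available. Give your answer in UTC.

12:30-13:00, 13:30-14:45, 17:15-18:00

Lila in UTC: 11:15-18:00 (subtract 2h to convert from UTC+2).
Erik in UTC: 11:15-13:00, 13:30-16:30, 17:15-18:00 (add 8h to convert from UTC-8).
Zubin in UTC: 10:00-15:00, 15:15-18:00 (subtract 2h to convert from UTC+2).
Freya in UTC: 12:30-14:45, 15:45-18:00 (subtract 2h to convert from UTC+2).
Clara in UTC: 10:15-15:30, 17:15-18:00 (add 8h to convert from UTC-8).
Lila ∩ Erik: 11:15-13:00, 13:30-16:30, 17:15-18:00.
Lila ∩ Erik ∩ Zubin: 11:15-13:00, 13:30-15:00, 15:15-16:30, 17:15-18:00.
Lila ∩ Erik ∩ Zubin ∩ Freya: 12:30-13:00, 13:30-14:45, 15:45-16:30, 17:15-18:00.
Lila ∩ Erik ∩ Zubin ∩ Freya ∩ Clara: 12:30-13:00, 13:30-14:45, 17:15-18:00.
Those are the intersection windows.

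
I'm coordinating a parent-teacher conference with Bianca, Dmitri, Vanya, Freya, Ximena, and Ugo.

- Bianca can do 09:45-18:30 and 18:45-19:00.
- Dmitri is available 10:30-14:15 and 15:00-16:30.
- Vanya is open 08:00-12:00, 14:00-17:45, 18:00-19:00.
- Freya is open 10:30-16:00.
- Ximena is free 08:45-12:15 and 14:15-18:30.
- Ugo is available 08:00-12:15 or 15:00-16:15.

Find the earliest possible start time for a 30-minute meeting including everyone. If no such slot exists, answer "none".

10:30

Bianca ∩ Dmitri: 10:30-14:15, 15:00-16:30.
Bianca ∩ Dmitri ∩ Vanya: 10:30-12:00, 14:00-14:15, 15:00-16:30.
Bianca ∩ Dmitri ∩ Vanya ∩ Freya: 10:30-12:00, 14:00-14:15, 15:00-16:00.
Bianca ∩ Dmitri ∩ Vanya ∩ Freya ∩ Ximena: 10:30-12:00, 15:00-16:00.
Bianca ∩ Dmitri ∩ Vanya ∩ Freya ∩ Ximena ∩ Ugo: 10:30-12:00, 15:00-16:00.
The first common window of at least 30 minutes is 10:30-12:00, so the earliest start is 10:30.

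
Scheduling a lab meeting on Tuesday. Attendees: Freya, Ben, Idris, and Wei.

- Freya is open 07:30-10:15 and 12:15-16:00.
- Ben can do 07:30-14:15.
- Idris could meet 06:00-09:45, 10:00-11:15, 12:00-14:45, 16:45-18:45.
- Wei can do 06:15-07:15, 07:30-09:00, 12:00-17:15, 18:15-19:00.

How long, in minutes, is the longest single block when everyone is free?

120

Freya ∩ Ben: 07:30-10:15, 12:15-14:15.
Freya ∩ Ben ∩ Idris: 07:30-09:45, 10:00-10:15, 12:15-14:15.
Freya ∩ Ben ∩ Idris ∩ Wei: 07:30-09:00, 12:15-14:15.
Those are the intersection windows.
The longest is 12:15-14:15 at 120 minutes.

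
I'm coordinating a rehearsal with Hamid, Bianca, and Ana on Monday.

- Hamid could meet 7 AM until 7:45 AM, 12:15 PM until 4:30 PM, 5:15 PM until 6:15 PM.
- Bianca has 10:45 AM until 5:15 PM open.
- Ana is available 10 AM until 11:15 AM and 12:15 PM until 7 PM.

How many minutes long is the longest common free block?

Hamid ∩ Bianca: 12:15-16:30.
Hamid ∩ Bianca ∩ Ana: 12:15-16:30.
The longest is 12:15-16:30 at 255 minutes.

255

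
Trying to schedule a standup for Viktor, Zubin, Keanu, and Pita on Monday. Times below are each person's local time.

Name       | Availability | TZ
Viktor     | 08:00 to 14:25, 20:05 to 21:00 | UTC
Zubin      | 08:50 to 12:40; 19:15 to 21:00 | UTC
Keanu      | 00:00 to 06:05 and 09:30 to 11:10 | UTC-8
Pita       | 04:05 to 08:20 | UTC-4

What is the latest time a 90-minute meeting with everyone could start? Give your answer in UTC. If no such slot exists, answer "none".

10:50

Viktor in UTC: 08:00-14:25, 20:05-21:00.
Zubin in UTC: 08:50-12:40, 19:15-21:00.
Keanu in UTC: 08:00-14:05, 17:30-19:10 (add 8h to convert from UTC-8).
Pita in UTC: 08:05-12:20 (add 4h to convert from UTC-4).
Viktor ∩ Zubin: 08:50-12:40, 20:05-21:00.
Viktor ∩ Zubin ∩ Keanu: 08:50-12:40.
Viktor ∩ Zubin ∩ Keanu ∩ Pita: 08:50-12:20.
So the common availability across everyone is 08:50-12:20.
The last common window of at least 90 minutes is 08:50-12:20; a 90-minute meeting can start as late as 10:50 and still end by 12:20.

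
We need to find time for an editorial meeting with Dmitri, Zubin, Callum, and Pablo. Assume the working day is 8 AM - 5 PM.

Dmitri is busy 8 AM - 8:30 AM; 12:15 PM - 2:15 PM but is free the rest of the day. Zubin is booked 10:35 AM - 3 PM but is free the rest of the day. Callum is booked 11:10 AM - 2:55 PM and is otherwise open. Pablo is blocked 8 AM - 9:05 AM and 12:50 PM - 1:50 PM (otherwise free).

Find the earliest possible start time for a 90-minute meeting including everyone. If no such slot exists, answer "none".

Dmitri free: 08:30-12:15, 14:15-17:00 (invert busy blocks within the working day).
Zubin free: 08:00-10:35, 15:00-17:00 (invert busy blocks within the working day).
Callum free: 08:00-11:10, 14:55-17:00 (invert busy blocks within the working day).
Pablo free: 09:05-12:50, 13:50-17:00 (invert busy blocks within the working day).
Dmitri ∩ Zubin: 08:30-10:35, 15:00-17:00.
Dmitri ∩ Zubin ∩ Callum: 08:30-10:35, 15:00-17:00.
Dmitri ∩ Zubin ∩ Callum ∩ Pablo: 09:05-10:35, 15:00-17:00.
The first common window of at least 90 minutes is 09:05-10:35, so the earliest start is 09:05.

09:05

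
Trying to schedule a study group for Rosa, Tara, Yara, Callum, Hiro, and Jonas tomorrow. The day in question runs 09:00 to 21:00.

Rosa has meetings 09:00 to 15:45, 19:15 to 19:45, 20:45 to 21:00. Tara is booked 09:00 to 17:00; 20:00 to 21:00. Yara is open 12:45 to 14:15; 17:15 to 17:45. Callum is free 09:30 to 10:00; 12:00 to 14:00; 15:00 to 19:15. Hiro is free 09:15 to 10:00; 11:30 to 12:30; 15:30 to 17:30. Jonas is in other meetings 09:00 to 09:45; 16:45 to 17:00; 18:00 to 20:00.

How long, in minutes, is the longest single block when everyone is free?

Rosa free: 15:45-19:15, 19:45-20:45 (invert busy blocks within the working day).
Tara free: 17:00-20:00 (invert busy blocks within the working day).
Yara free: 12:45-14:15, 17:15-17:45.
Callum free: 09:30-10:00, 12:00-14:00, 15:00-19:15.
Hiro free: 09:15-10:00, 11:30-12:30, 15:30-17:30.
Jonas free: 09:45-16:45, 17:00-18:00, 20:00-21:00 (invert busy blocks within the working day).
Rosa ∩ Tara: 17:00-19:15, 19:45-20:00.
Rosa ∩ Tara ∩ Yara: 17:15-17:45.
Rosa ∩ Tara ∩ Yara ∩ Callum: 17:15-17:45.
Rosa ∩ Tara ∩ Yara ∩ Callum ∩ Hiro: 17:15-17:30.
Rosa ∩ Tara ∩ Yara ∩ Callum ∩ Hiro ∩ Jonas: 17:15-17:30.
The longest is 17:15-17:30 at 15 minutes.

15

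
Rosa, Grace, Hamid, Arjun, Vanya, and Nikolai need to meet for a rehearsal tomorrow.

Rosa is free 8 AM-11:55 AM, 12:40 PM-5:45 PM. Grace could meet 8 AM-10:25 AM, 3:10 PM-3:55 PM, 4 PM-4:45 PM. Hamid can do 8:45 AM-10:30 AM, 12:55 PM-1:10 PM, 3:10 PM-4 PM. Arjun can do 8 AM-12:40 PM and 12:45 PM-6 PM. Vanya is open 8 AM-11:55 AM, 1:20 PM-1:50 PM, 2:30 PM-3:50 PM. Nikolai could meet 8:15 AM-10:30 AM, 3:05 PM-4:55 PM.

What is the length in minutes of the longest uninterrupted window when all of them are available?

Rosa ∩ Grace: 08:00-10:25, 15:10-15:55, 16:00-16:45.
Rosa ∩ Grace ∩ Hamid: 08:45-10:25, 15:10-15:55.
Rosa ∩ Grace ∩ Hamid ∩ Arjun: 08:45-10:25, 15:10-15:55.
Rosa ∩ Grace ∩ Hamid ∩ Arjun ∩ Vanya: 08:45-10:25, 15:10-15:50.
Rosa ∩ Grace ∩ Hamid ∩ Arjun ∩ Vanya ∩ Nikolai: 08:45-10:25, 15:10-15:50.
The longest is 08:45-10:25 at 100 minutes.

100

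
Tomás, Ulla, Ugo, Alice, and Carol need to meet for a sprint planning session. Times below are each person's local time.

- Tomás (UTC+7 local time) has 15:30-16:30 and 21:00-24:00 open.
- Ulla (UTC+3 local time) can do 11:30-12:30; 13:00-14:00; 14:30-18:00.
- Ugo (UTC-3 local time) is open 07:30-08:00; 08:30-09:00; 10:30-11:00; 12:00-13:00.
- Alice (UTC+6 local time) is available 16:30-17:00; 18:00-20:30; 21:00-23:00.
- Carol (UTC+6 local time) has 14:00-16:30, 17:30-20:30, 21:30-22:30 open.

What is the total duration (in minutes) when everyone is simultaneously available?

0

Tomás in UTC: 08:30-09:30, 14:00-17:00 (subtract 7h to convert from UTC+7).
Ulla in UTC: 08:30-09:30, 10:00-11:00, 11:30-15:00 (subtract 3h to convert from UTC+3).
Ugo in UTC: 10:30-11:00, 11:30-12:00, 13:30-14:00, 15:00-16:00 (add 3h to convert from UTC-3).
Alice in UTC: 10:30-11:00, 12:00-14:30, 15:00-17:00 (subtract 6h to convert from UTC+6).
Carol in UTC: 08:00-10:30, 11:30-14:30, 15:30-16:30 (subtract 6h to convert from UTC+6).
Tomás ∩ Ulla: 08:30-09:30, 14:00-15:00.
Tomás ∩ Ulla ∩ Ugo: ∅.
Tomás ∩ Ulla ∩ Ugo ∩ Alice: ∅.
Tomás ∩ Ulla ∩ Ugo ∩ Alice ∩ Carol: ∅.
There is no time when everyone is free.
There is no common window, so the total is 0 minutes.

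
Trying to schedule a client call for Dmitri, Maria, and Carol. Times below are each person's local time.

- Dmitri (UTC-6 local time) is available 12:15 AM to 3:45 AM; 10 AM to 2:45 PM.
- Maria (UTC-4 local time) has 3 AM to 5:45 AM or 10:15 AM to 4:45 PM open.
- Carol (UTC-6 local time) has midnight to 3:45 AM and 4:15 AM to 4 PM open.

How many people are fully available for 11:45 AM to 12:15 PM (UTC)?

1

Dmitri in UTC: 06:15-09:45, 16:00-20:45 (add 6h to convert from UTC-6).
Maria in UTC: 07:00-09:45, 14:15-20:45 (add 4h to convert from UTC-4).
Carol in UTC: 06:00-09:45, 10:15-22:00 (add 6h to convert from UTC-6).
Carol can make the full 11:45-12:15 slot — that's 1.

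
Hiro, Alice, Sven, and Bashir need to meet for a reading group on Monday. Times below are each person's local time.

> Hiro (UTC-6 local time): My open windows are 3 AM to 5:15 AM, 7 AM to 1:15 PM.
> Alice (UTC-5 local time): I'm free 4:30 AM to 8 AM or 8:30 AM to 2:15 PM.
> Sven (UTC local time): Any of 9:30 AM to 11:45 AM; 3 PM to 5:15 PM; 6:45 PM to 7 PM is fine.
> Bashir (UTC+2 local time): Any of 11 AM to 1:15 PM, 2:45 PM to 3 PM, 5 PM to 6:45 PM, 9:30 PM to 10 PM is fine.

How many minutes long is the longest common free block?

105

Hiro in UTC: 09:00-11:15, 13:00-19:15 (add 6h to convert from UTC-6).
Alice in UTC: 09:30-13:00, 13:30-19:15 (add 5h to convert from UTC-5).
Sven in UTC: 09:30-11:45, 15:00-17:15, 18:45-19:00.
Bashir in UTC: 09:00-11:15, 12:45-13:00, 15:00-16:45, 19:30-20:00 (subtract 2h to convert from UTC+2).
Hiro ∩ Alice: 09:30-11:15, 13:30-19:15.
Hiro ∩ Alice ∩ Sven: 09:30-11:15, 15:00-17:15, 18:45-19:00.
Hiro ∩ Alice ∩ Sven ∩ Bashir: 09:30-11:15, 15:00-16:45.
The longest is 09:30-11:15 at 105 minutes.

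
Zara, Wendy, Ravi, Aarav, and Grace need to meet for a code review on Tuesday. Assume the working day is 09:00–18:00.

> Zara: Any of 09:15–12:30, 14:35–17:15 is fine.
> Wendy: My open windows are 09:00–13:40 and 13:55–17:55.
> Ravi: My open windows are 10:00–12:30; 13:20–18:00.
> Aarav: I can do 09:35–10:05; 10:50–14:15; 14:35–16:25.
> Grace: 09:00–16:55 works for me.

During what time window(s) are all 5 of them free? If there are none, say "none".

10:00-10:05, 10:50-12:30, 14:35-16:25

Zara ∩ Wendy: 09:15-12:30, 14:35-17:15.
Zara ∩ Wendy ∩ Ravi: 10:00-12:30, 14:35-17:15.
Zara ∩ Wendy ∩ Ravi ∩ Aarav: 10:00-10:05, 10:50-12:30, 14:35-16:25.
Zara ∩ Wendy ∩ Ravi ∩ Aarav ∩ Grace: 10:00-10:05, 10:50-12:30, 14:35-16:25.
Those are the intersection windows.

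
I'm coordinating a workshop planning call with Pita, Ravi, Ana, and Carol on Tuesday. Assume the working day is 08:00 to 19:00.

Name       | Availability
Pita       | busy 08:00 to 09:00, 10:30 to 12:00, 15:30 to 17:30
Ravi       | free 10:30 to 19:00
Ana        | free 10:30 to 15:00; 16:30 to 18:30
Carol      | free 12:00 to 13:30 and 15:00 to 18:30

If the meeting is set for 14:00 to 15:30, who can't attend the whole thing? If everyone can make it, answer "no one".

Ana, Carol

Pita free: 09:00-10:30, 12:00-15:30, 17:30-19:00 (invert busy blocks within the working day).
Ravi free: 10:30-19:00.
Ana free: 10:30-15:00, 16:30-18:30.
Carol free: 12:00-13:30, 15:00-18:30.
Pita: free for 14:00-15:30. Ravi: free for 14:00-15:30. Ana: not fully free for 14:00-15:30. Carol: not fully free for 14:00-15:30.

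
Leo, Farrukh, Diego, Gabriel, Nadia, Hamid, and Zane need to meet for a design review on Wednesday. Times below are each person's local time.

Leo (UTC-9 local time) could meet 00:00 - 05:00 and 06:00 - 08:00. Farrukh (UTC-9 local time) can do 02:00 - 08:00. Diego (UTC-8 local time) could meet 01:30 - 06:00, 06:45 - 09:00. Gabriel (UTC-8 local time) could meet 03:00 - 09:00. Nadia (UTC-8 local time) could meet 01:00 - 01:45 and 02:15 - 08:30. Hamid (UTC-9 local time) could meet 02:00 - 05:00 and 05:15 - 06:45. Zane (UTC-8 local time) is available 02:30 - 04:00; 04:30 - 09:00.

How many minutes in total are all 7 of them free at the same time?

Leo in UTC: 09:00-14:00, 15:00-17:00 (add 9h to convert from UTC-9).
Farrukh in UTC: 11:00-17:00 (add 9h to convert from UTC-9).
Diego in UTC: 09:30-14:00, 14:45-17:00 (add 8h to convert from UTC-8).
Gabriel in UTC: 11:00-17:00 (add 8h to convert from UTC-8).
Nadia in UTC: 09:00-09:45, 10:15-16:30 (add 8h to convert from UTC-8).
Hamid in UTC: 11:00-14:00, 14:15-15:45 (add 9h to convert from UTC-9).
Zane in UTC: 10:30-12:00, 12:30-17:00 (add 8h to convert from UTC-8).
Leo ∩ Farrukh: 11:00-14:00, 15:00-17:00.
Leo ∩ Farrukh ∩ Diego: 11:00-14:00, 15:00-17:00.
Leo ∩ Farrukh ∩ Diego ∩ Gabriel: 11:00-14:00, 15:00-17:00.
Leo ∩ Farrukh ∩ Diego ∩ Gabriel ∩ Nadia: 11:00-14:00, 15:00-16:30.
Leo ∩ Farrukh ∩ Diego ∩ Gabriel ∩ Nadia ∩ Hamid: 11:00-14:00, 15:00-15:45.
Leo ∩ Farrukh ∩ Diego ∩ Gabriel ∩ Nadia ∩ Hamid ∩ Zane: 11:00-12:00, 12:30-14:00, 15:00-15:45.
So the common availability across everyone is 11:00-12:00, 12:30-14:00, 15:00-15:45.
Summing the common windows: 60 + 90 + 45 = 195 minutes.

195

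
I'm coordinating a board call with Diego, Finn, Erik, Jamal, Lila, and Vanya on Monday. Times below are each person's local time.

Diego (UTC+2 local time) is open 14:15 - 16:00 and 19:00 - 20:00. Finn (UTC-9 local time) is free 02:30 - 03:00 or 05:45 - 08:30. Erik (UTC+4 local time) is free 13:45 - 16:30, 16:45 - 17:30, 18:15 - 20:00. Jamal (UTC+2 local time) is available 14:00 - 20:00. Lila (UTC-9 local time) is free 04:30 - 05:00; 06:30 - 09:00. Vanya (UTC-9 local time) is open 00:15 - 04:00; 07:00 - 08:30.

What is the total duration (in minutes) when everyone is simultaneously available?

0

Diego in UTC: 12:15-14:00, 17:00-18:00 (subtract 2h to convert from UTC+2).
Finn in UTC: 11:30-12:00, 14:45-17:30 (add 9h to convert from UTC-9).
Erik in UTC: 09:45-12:30, 12:45-13:30, 14:15-16:00 (subtract 4h to convert from UTC+4).
Jamal in UTC: 12:00-18:00 (subtract 2h to convert from UTC+2).
Lila in UTC: 13:30-14:00, 15:30-18:00 (add 9h to convert from UTC-9).
Vanya in UTC: 09:15-13:00, 16:00-17:30 (add 9h to convert from UTC-9).
Diego ∩ Finn: 17:00-17:30.
Diego ∩ Finn ∩ Erik: ∅.
Diego ∩ Finn ∩ Erik ∩ Jamal: ∅.
Diego ∩ Finn ∩ Erik ∩ Jamal ∩ Lila: ∅.
Diego ∩ Finn ∩ Erik ∩ Jamal ∩ Lila ∩ Vanya: ∅.
There is no time when everyone is free.
There is no common window, so the total is 0 minutes.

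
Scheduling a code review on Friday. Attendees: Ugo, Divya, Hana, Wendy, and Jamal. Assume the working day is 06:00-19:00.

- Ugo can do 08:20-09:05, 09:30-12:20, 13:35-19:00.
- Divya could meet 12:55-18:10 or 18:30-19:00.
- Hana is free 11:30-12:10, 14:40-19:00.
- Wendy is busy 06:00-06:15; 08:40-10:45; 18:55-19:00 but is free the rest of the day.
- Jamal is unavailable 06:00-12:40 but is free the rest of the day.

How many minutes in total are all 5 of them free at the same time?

Ugo free: 08:20-09:05, 09:30-12:20, 13:35-19:00.
Divya free: 12:55-18:10, 18:30-19:00.
Hana free: 11:30-12:10, 14:40-19:00.
Wendy free: 06:15-08:40, 10:45-18:55 (invert busy blocks within the working day).
Jamal free: 12:40-19:00 (invert busy blocks within the working day).
Ugo ∩ Divya: 13:35-18:10, 18:30-19:00.
Ugo ∩ Divya ∩ Hana: 14:40-18:10, 18:30-19:00.
Ugo ∩ Divya ∩ Hana ∩ Wendy: 14:40-18:10, 18:30-18:55.
Ugo ∩ Divya ∩ Hana ∩ Wendy ∩ Jamal: 14:40-18:10, 18:30-18:55.
So the common availability across everyone is 14:40-18:10, 18:30-18:55.
Summing the common windows: 210 + 25 = 235 minutes.

235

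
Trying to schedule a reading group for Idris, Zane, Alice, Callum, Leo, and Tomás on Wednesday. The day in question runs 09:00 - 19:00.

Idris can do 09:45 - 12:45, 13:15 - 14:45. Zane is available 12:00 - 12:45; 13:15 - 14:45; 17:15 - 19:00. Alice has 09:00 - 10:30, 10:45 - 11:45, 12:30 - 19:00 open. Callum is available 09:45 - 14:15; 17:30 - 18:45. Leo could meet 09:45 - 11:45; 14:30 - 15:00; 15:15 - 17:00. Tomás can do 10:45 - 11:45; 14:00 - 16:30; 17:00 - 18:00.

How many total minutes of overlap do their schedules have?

Idris ∩ Zane: 12:00-12:45, 13:15-14:45.
Idris ∩ Zane ∩ Alice: 12:30-12:45, 13:15-14:45.
Idris ∩ Zane ∩ Alice ∩ Callum: 12:30-12:45, 13:15-14:15.
Idris ∩ Zane ∩ Alice ∩ Callum ∩ Leo: ∅.
Idris ∩ Zane ∩ Alice ∩ Callum ∩ Leo ∩ Tomás: ∅.
There is no time when everyone is free.
There is no common window, so the total is 0 minutes.

0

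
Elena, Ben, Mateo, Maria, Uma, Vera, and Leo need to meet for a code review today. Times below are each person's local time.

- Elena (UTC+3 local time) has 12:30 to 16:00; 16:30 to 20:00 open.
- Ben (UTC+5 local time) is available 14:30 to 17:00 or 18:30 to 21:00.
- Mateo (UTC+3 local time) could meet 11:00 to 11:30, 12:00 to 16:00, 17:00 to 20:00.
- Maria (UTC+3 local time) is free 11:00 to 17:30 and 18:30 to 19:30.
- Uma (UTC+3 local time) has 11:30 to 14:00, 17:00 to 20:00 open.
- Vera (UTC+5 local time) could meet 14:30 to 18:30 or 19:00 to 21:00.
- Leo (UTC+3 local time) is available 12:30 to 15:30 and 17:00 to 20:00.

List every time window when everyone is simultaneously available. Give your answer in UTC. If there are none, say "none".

09:30-11:00, 14:00-14:30, 15:30-16:00

Elena in UTC: 09:30-13:00, 13:30-17:00 (subtract 3h to convert from UTC+3).
Ben in UTC: 09:30-12:00, 13:30-16:00 (subtract 5h to convert from UTC+5).
Mateo in UTC: 08:00-08:30, 09:00-13:00, 14:00-17:00 (subtract 3h to convert from UTC+3).
Maria in UTC: 08:00-14:30, 15:30-16:30 (subtract 3h to convert from UTC+3).
Uma in UTC: 08:30-11:00, 14:00-17:00 (subtract 3h to convert from UTC+3).
Vera in UTC: 09:30-13:30, 14:00-16:00 (subtract 5h to convert from UTC+5).
Leo in UTC: 09:30-12:30, 14:00-17:00 (subtract 3h to convert from UTC+3).
Elena ∩ Ben: 09:30-12:00, 13:30-16:00.
Elena ∩ Ben ∩ Mateo: 09:30-12:00, 14:00-16:00.
Elena ∩ Ben ∩ Mateo ∩ Maria: 09:30-12:00, 14:00-14:30, 15:30-16:00.
Elena ∩ Ben ∩ Mateo ∩ Maria ∩ Uma: 09:30-11:00, 14:00-14:30, 15:30-16:00.
Elena ∩ Ben ∩ Mateo ∩ Maria ∩ Uma ∩ Vera: 09:30-11:00, 14:00-14:30, 15:30-16:00.
Elena ∩ Ben ∩ Mateo ∩ Maria ∩ Uma ∩ Vera ∩ Leo: 09:30-11:00, 14:00-14:30, 15:30-16:00.
So the common availability across everyone is 09:30-11:00, 14:00-14:30, 15:30-16:00.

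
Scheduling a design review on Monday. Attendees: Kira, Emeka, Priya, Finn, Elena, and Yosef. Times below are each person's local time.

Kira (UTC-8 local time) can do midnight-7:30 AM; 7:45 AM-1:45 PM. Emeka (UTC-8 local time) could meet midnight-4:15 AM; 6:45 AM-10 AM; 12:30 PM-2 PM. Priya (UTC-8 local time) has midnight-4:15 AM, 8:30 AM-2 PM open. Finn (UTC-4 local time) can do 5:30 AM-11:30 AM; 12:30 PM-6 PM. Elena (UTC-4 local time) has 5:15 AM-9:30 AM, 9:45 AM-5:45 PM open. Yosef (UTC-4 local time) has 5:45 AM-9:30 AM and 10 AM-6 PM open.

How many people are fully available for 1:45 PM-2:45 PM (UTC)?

3

Kira in UTC: 08:00-15:30, 15:45-21:45 (add 8h to convert from UTC-8).
Emeka in UTC: 08:00-12:15, 14:45-18:00, 20:30-22:00 (add 8h to convert from UTC-8).
Priya in UTC: 08:00-12:15, 16:30-22:00 (add 8h to convert from UTC-8).
Finn in UTC: 09:30-15:30, 16:30-22:00 (add 4h to convert from UTC-4).
Elena in UTC: 09:15-13:30, 13:45-21:45 (add 4h to convert from UTC-4).
Yosef in UTC: 09:45-13:30, 14:00-22:00 (add 4h to convert from UTC-4).
Kira, Finn, and Elena can make the full 13:45-14:45 slot — that's 3.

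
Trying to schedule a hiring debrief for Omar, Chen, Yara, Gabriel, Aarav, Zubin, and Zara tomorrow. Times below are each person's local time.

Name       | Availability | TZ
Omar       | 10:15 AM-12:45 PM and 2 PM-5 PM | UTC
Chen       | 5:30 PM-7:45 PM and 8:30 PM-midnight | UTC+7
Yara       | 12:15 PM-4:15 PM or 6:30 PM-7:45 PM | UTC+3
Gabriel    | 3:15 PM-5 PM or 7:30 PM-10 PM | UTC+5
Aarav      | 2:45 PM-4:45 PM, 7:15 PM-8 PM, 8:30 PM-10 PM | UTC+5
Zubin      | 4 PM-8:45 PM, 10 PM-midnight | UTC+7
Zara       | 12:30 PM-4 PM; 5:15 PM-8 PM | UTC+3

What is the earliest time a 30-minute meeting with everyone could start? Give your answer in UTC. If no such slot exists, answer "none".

10:30

Omar in UTC: 10:15-12:45, 14:00-17:00.
Chen in UTC: 10:30-12:45, 13:30-17:00 (subtract 7h to convert from UTC+7).
Yara in UTC: 09:15-13:15, 15:30-16:45 (subtract 3h to convert from UTC+3).
Gabriel in UTC: 10:15-12:00, 14:30-17:00 (subtract 5h to convert from UTC+5).
Aarav in UTC: 09:45-11:45, 14:15-15:00, 15:30-17:00 (subtract 5h to convert from UTC+5).
Zubin in UTC: 09:00-13:45, 15:00-17:00 (subtract 7h to convert from UTC+7).
Zara in UTC: 09:30-13:00, 14:15-17:00 (subtract 3h to convert from UTC+3).
Omar ∩ Chen: 10:30-12:45, 14:00-17:00.
Omar ∩ Chen ∩ Yara: 10:30-12:45, 15:30-16:45.
Omar ∩ Chen ∩ Yara ∩ Gabriel: 10:30-12:00, 15:30-16:45.
Omar ∩ Chen ∩ Yara ∩ Gabriel ∩ Aarav: 10:30-11:45, 15:30-16:45.
Omar ∩ Chen ∩ Yara ∩ Gabriel ∩ Aarav ∩ Zubin: 10:30-11:45, 15:30-16:45.
Omar ∩ Chen ∩ Yara ∩ Gabriel ∩ Aarav ∩ Zubin ∩ Zara: 10:30-11:45, 15:30-16:45.
So the common availability across everyone is 10:30-11:45, 15:30-16:45.
The first common window of at least 30 minutes is 10:30-11:45, so the earliest start is 10:30.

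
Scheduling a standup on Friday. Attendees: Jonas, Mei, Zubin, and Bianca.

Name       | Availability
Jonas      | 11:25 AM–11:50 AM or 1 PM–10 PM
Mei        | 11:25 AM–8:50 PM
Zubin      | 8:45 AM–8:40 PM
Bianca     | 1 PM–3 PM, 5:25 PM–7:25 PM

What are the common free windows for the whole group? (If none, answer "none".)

13:00-15:00, 17:25-19:25

Jonas ∩ Mei: 11:25-11:50, 13:00-20:50.
Jonas ∩ Mei ∩ Zubin: 11:25-11:50, 13:00-20:40.
Jonas ∩ Mei ∩ Zubin ∩ Bianca: 13:00-15:00, 17:25-19:25.
Those are the intersection windows.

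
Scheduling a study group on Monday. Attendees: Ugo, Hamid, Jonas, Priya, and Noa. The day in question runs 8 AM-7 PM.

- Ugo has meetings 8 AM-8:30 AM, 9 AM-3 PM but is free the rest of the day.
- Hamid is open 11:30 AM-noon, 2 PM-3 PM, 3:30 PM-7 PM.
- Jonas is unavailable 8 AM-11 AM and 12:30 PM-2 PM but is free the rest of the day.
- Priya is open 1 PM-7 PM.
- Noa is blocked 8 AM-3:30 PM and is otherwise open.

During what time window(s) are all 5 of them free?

Ugo free: 08:30-09:00, 15:00-19:00 (invert busy blocks within the working day).
Hamid free: 11:30-12:00, 14:00-15:00, 15:30-19:00.
Jonas free: 11:00-12:30, 14:00-19:00 (invert busy blocks within the working day).
Priya free: 13:00-19:00.
Noa free: 15:30-19:00 (invert busy blocks within the working day).
Ugo ∩ Hamid: 15:30-19:00.
Ugo ∩ Hamid ∩ Jonas: 15:30-19:00.
Ugo ∩ Hamid ∩ Jonas ∩ Priya: 15:30-19:00.
Ugo ∩ Hamid ∩ Jonas ∩ Priya ∩ Noa: 15:30-19:00.
So the common availability across everyone is 15:30-19:00.

15:30-19:00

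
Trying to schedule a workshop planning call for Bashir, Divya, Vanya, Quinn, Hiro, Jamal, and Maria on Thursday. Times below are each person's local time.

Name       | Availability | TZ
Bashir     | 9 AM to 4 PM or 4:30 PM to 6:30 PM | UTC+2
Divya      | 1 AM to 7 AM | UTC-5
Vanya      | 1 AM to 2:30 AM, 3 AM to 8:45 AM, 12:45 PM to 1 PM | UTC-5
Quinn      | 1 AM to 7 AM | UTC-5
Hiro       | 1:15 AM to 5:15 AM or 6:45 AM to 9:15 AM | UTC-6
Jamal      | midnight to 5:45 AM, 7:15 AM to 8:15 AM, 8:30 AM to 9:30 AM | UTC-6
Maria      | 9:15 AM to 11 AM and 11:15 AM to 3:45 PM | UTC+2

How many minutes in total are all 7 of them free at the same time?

195

Bashir in UTC: 07:00-14:00, 14:30-16:30 (subtract 2h to convert from UTC+2).
Divya in UTC: 06:00-12:00 (add 5h to convert from UTC-5).
Vanya in UTC: 06:00-07:30, 08:00-13:45, 17:45-18:00 (add 5h to convert from UTC-5).
Quinn in UTC: 06:00-12:00 (add 5h to convert from UTC-5).
Hiro in UTC: 07:15-11:15, 12:45-15:15 (add 6h to convert from UTC-6).
Jamal in UTC: 06:00-11:45, 13:15-14:15, 14:30-15:30 (add 6h to convert from UTC-6).
Maria in UTC: 07:15-09:00, 09:15-13:45 (subtract 2h to convert from UTC+2).
Bashir ∩ Divya: 07:00-12:00.
Bashir ∩ Divya ∩ Vanya: 07:00-07:30, 08:00-12:00.
Bashir ∩ Divya ∩ Vanya ∩ Quinn: 07:00-07:30, 08:00-12:00.
Bashir ∩ Divya ∩ Vanya ∩ Quinn ∩ Hiro: 07:15-07:30, 08:00-11:15.
Bashir ∩ Divya ∩ Vanya ∩ Quinn ∩ Hiro ∩ Jamal: 07:15-07:30, 08:00-11:15.
Bashir ∩ Divya ∩ Vanya ∩ Quinn ∩ Hiro ∩ Jamal ∩ Maria: 07:15-07:30, 08:00-09:00, 09:15-11:15.
Summing the common windows: 15 + 60 + 120 = 195 minutes.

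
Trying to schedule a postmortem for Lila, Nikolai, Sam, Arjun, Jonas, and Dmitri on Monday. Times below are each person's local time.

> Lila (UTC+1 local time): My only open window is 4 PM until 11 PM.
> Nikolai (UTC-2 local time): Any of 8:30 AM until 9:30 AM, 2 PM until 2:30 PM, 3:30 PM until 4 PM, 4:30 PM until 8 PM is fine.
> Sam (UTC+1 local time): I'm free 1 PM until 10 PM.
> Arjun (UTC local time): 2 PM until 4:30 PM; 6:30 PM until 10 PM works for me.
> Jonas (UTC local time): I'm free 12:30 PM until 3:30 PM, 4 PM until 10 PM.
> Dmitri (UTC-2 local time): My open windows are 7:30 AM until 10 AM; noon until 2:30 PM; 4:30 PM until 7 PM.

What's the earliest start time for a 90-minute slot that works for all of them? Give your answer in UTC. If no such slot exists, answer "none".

Lila in UTC: 15:00-22:00 (subtract 1h to convert from UTC+1).
Nikolai in UTC: 10:30-11:30, 16:00-16:30, 17:30-18:00, 18:30-22:00 (add 2h to convert from UTC-2).
Sam in UTC: 12:00-21:00 (subtract 1h to convert from UTC+1).
Arjun in UTC: 14:00-16:30, 18:30-22:00.
Jonas in UTC: 12:30-15:30, 16:00-22:00.
Dmitri in UTC: 09:30-12:00, 14:00-16:30, 18:30-21:00 (add 2h to convert from UTC-2).
Lila ∩ Nikolai: 16:00-16:30, 17:30-18:00, 18:30-22:00.
Lila ∩ Nikolai ∩ Sam: 16:00-16:30, 17:30-18:00, 18:30-21:00.
Lila ∩ Nikolai ∩ Sam ∩ Arjun: 16:00-16:30, 18:30-21:00.
Lila ∩ Nikolai ∩ Sam ∩ Arjun ∩ Jonas: 16:00-16:30, 18:30-21:00.
Lila ∩ Nikolai ∩ Sam ∩ Arjun ∩ Jonas ∩ Dmitri: 16:00-16:30, 18:30-21:00.
Those are the intersection windows.
The first common window of at least 90 minutes is 18:30-21:00, so the earliest start is 18:30.

18:30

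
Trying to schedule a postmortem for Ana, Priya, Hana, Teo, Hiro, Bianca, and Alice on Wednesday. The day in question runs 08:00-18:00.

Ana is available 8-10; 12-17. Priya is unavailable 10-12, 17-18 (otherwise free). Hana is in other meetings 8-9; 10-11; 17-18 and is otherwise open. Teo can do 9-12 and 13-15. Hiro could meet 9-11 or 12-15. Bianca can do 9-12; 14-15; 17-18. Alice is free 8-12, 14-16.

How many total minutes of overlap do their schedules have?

120

Ana free: 08:00-10:00, 12:00-17:00.
Priya free: 08:00-10:00, 12:00-17:00 (invert busy blocks within the working day).
Hana free: 09:00-10:00, 11:00-17:00 (invert busy blocks within the working day).
Teo free: 09:00-12:00, 13:00-15:00.
Hiro free: 09:00-11:00, 12:00-15:00.
Bianca free: 09:00-12:00, 14:00-15:00, 17:00-18:00.
Alice free: 08:00-12:00, 14:00-16:00.
Ana ∩ Priya: 08:00-10:00, 12:00-17:00.
Ana ∩ Priya ∩ Hana: 09:00-10:00, 12:00-17:00.
Ana ∩ Priya ∩ Hana ∩ Teo: 09:00-10:00, 13:00-15:00.
Ana ∩ Priya ∩ Hana ∩ Teo ∩ Hiro: 09:00-10:00, 13:00-15:00.
Ana ∩ Priya ∩ Hana ∩ Teo ∩ Hiro ∩ Bianca: 09:00-10:00, 14:00-15:00.
Ana ∩ Priya ∩ Hana ∩ Teo ∩ Hiro ∩ Bianca ∩ Alice: 09:00-10:00, 14:00-15:00.
Those are the intersection windows.
Summing the common windows: 60 + 60 = 120 minutes.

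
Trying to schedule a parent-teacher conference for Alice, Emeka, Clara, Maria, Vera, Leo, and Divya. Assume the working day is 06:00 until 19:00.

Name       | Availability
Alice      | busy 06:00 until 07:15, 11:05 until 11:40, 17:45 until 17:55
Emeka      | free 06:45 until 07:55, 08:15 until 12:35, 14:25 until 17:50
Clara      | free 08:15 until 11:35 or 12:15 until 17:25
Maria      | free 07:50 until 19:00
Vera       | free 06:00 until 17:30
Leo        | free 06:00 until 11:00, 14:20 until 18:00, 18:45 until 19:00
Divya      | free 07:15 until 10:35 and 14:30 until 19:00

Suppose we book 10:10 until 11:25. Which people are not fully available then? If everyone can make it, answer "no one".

Alice, Divya, Leo

Alice free: 07:15-11:05, 11:40-17:45, 17:55-19:00 (invert busy blocks within the working day).
Emeka free: 06:45-07:55, 08:15-12:35, 14:25-17:50.
Clara free: 08:15-11:35, 12:15-17:25.
Maria free: 07:50-19:00.
Vera free: 06:00-17:30.
Leo free: 06:00-11:00, 14:20-18:00, 18:45-19:00.
Divya free: 07:15-10:35, 14:30-19:00.
Alice: not fully free for 10:10-11:25. Emeka: free for 10:10-11:25. Clara: free for 10:10-11:25. Maria: free for 10:10-11:25. Vera: free for 10:10-11:25. Leo: not fully free for 10:10-11:25. Divya: not fully free for 10:10-11:25.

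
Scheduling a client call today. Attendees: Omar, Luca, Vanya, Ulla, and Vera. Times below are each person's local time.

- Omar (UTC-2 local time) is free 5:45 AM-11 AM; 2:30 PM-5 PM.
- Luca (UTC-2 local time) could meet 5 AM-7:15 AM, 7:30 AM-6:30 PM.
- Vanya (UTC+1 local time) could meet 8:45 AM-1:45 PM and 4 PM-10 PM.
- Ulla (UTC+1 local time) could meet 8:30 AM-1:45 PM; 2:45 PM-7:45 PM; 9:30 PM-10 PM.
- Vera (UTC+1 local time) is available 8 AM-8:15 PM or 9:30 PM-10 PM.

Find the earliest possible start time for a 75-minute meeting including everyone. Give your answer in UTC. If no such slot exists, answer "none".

Omar in UTC: 07:45-13:00, 16:30-19:00 (add 2h to convert from UTC-2).
Luca in UTC: 07:00-09:15, 09:30-20:30 (add 2h to convert from UTC-2).
Vanya in UTC: 07:45-12:45, 15:00-21:00 (subtract 1h to convert from UTC+1).
Ulla in UTC: 07:30-12:45, 13:45-18:45, 20:30-21:00 (subtract 1h to convert from UTC+1).
Vera in UTC: 07:00-19:15, 20:30-21:00 (subtract 1h to convert from UTC+1).
Omar ∩ Luca: 07:45-09:15, 09:30-13:00, 16:30-19:00.
Omar ∩ Luca ∩ Vanya: 07:45-09:15, 09:30-12:45, 16:30-19:00.
Omar ∩ Luca ∩ Vanya ∩ Ulla: 07:45-09:15, 09:30-12:45, 16:30-18:45.
Omar ∩ Luca ∩ Vanya ∩ Ulla ∩ Vera: 07:45-09:15, 09:30-12:45, 16:30-18:45.
Those are the intersection windows.
The first common window of at least 75 minutes is 07:45-09:15, so the earliest start is 07:45.

07:45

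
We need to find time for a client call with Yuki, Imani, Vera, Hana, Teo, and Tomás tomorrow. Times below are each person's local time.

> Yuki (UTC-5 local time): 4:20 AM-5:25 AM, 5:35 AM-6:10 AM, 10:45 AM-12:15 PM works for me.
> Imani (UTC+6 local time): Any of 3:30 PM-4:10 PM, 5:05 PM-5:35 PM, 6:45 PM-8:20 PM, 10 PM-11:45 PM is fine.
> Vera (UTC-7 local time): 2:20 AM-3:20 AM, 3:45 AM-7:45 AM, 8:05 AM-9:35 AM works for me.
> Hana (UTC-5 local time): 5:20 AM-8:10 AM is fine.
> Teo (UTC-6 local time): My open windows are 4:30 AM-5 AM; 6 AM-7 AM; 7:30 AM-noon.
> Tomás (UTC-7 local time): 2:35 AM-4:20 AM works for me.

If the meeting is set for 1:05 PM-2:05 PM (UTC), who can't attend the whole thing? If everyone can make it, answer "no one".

Hana, Teo, Tomás, Yuki

Yuki in UTC: 09:20-10:25, 10:35-11:10, 15:45-17:15 (add 5h to convert from UTC-5).
Imani in UTC: 09:30-10:10, 11:05-11:35, 12:45-14:20, 16:00-17:45 (subtract 6h to convert from UTC+6).
Vera in UTC: 09:20-10:20, 10:45-14:45, 15:05-16:35 (add 7h to convert from UTC-7).
Hana in UTC: 10:20-13:10 (add 5h to convert from UTC-5).
Teo in UTC: 10:30-11:00, 12:00-13:00, 13:30-18:00 (add 6h to convert from UTC-6).
Tomás in UTC: 09:35-11:20 (add 7h to convert from UTC-7).
Yuki: not fully free for 13:05-14:05. Imani: free for 13:05-14:05. Vera: free for 13:05-14:05. Hana: not fully free for 13:05-14:05. Teo: not fully free for 13:05-14:05. Tomás: not fully free for 13:05-14:05.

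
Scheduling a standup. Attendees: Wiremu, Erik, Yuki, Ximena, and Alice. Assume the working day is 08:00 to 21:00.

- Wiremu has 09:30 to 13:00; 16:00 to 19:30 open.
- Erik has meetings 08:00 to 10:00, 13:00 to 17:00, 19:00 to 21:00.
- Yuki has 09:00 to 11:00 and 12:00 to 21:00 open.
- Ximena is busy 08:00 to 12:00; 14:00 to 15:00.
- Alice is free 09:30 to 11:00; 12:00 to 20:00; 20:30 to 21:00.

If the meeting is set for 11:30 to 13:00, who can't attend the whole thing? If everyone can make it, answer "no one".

Alice, Ximena, Yuki

Wiremu free: 09:30-13:00, 16:00-19:30.
Erik free: 10:00-13:00, 17:00-19:00 (invert busy blocks within the working day).
Yuki free: 09:00-11:00, 12:00-21:00.
Ximena free: 12:00-14:00, 15:00-21:00 (invert busy blocks within the working day).
Alice free: 09:30-11:00, 12:00-20:00, 20:30-21:00.
Wiremu: free for 11:30-13:00. Erik: free for 11:30-13:00. Yuki: not fully free for 11:30-13:00. Ximena: not fully free for 11:30-13:00. Alice: not fully free for 11:30-13:00.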